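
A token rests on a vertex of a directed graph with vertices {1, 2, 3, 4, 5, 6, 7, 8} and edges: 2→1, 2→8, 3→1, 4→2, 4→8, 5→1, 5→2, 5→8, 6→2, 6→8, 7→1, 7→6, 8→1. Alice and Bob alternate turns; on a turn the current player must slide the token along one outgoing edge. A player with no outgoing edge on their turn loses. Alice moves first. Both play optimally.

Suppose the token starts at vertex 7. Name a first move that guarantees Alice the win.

Move to 6.

Label each position W (a win for the player to move) or L (a loss). A position with no legal move is L; any other position is W exactly when some move reaches an L, and L when every move reaches a W.
Every edge goes from a vertex to one that appears earlier in the order 1, 8, 2, 4, 6, 5, 3, 7, so processing vertices in that order labels each vertex after all of its successors.
1: no outgoing edge → L
8: can move to 1, which is L ⇒ W
2: can move to 1, which is L ⇒ W
4: moves to 2(W), 8(W); every one is W ⇒ L
6: moves to 2(W), 8(W); every one is W ⇒ L
5: can move to 1, which is L ⇒ W
3: can move to 1, which is L ⇒ W
7: can move to 6, which is L ⇒ W
From 7, the L positions reachable in one move are: 6, 1. Any move reaching one of these is winning.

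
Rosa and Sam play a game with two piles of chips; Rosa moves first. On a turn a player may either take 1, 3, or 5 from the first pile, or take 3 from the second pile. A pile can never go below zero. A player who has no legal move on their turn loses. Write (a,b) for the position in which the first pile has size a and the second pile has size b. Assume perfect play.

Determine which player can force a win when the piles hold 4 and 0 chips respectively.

Sam wins.

Work bottom-up. With no move the player to move loses. Otherwise the position is W if at least one move leads to an L position for the opponent, and L if every move leads to a W.
No move ever increases a pile, so every position that can arise here has a ≤ 4 and b ≤ 0; it is enough to label the cells with 0 ≤ a ≤ 4 and 0 ≤ b ≤ 0.
Every move lowers a or b (never raises either), so fill the grid row by row in increasing a, and left to right within a row: each cell's successors are then already labelled.
      b=0
a=0:    L
a=1:    W
a=2:    L
a=3:    W
a=4:    L
Cells with no legal move (terminal, hence L): (0,0).
The remaining L cells, each justified by listing all of its moves:
(2,0): →(1,0)(W) only, which is W, so L
(4,0): →(3,0)(W), (1,0)(W) — all W, so L
Every other cell has at least one move into one of the L cells above, so it is W.
Every move from (4,0) reaches a W position, so the mover loses.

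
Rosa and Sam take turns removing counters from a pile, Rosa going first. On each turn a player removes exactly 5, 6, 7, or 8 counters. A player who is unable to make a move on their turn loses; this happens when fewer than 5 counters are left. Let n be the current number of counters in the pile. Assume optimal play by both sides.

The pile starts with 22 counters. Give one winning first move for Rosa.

Build the W/L table. Terminal = L. A non-terminal position is W if it has a move to some L; otherwise it is L.
n=0: no move → L
n=1: no move → L
n=2: no move → L
n=3: no move → L
n=4: no move → L
n=5: →0(L), so W
n=6: →1(L), so W
n=7: →2(L), so W
n=8: →3(L), so W
n=9: →4(L), so W
n=10: →4(L), so W
n=11: →4(L), so W
n=12: →4(L), so W
n=13: →8(W), 7(W), 6(W), 5(W) — all W, so L
n=14: →9(W), 8(W), 7(W), 6(W) — all W, so L
n=15: →10(W), 9(W), 8(W), 7(W) — all W, so L
n=16: →11(W), 10(W), 9(W), 8(W) — all W, so L
n=17: →12(W), 11(W), 10(W), 9(W) — all W, so L
n=18: →13(L), so W
n=19: →14(L), so W
n=20: →15(L), so W
n=21: →16(L), so W
n=22: →17(L), so W
From 22, the L positions reachable in one move are: 17, 16, 15, 14. Any move reaching one of these is winning.

Remove 5, leaving 17.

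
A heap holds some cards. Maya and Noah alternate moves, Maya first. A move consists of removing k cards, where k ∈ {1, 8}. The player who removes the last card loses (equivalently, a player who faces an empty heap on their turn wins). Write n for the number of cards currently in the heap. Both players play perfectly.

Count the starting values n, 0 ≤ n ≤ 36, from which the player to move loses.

16

Work bottom-up. With no move the player to move wins. Otherwise the position is W if at least one move leads to an L position for the opponent, and L if every move leads to a W.
n=0: no move; the opponent has just taken the last card and therefore loses → W
n=1: only reaches 0(W), which is W → L
n=2: reaches L-position 1 → W
n=3: only reaches 2(W), which is W → L
n=4: reaches L-position 3 → W
n=5: only reaches 4(W), which is W → L
n=6: reaches L-position 5 → W
n=7: only reaches 6(W), which is W → L
n=8: reaches L-position 7 → W
n=9: reaches L-position 1 → W
n=10: only reaches 9(W), 2(W), all W → L
n=11: reaches L-position 10 → W
n=12: only reaches 11(W), 4(W), all W → L
n=13: reaches L-position 12 → W
n=14: only reaches 13(W), 6(W), all W → L
n=15: reaches L-position 14 → W
n=16: only reaches 15(W), 8(W), all W → L
n=17: reaches L-position 16 → W
n=18: reaches L-position 10 → W
n=19: only reaches 18(W), 11(W), all W → L
n=20: reaches L-position 19 → W
n=21: only reaches 20(W), 13(W), all W → L
n=22: reaches L-position 21 → W
n=23: only reaches 22(W), 15(W), all W → L
n=24: reaches L-position 23 → W
n=25: only reaches 24(W), 17(W), all W → L
n=26: reaches L-position 25 → W
n=27: reaches L-position 19 → W
n=28: only reaches 27(W), 20(W), all W → L
n=29: reaches L-position 28 → W
n=30: only reaches 29(W), 22(W), all W → L
n=31: reaches L-position 30 → W
n=32: only reaches 31(W), 24(W), all W → L
n=33: reaches L-position 32 → W
n=34: only reaches 33(W), 26(W), all W → L
n=35: reaches L-position 34 → W
n=36: reaches L-position 28 → W
L entries with 0 ≤ n ≤ 36: n = 1, 3, 5, 7, 10, 12, 14, 16, 19, 21, 23, 25, 28, 30, 32, 34; that makes 16.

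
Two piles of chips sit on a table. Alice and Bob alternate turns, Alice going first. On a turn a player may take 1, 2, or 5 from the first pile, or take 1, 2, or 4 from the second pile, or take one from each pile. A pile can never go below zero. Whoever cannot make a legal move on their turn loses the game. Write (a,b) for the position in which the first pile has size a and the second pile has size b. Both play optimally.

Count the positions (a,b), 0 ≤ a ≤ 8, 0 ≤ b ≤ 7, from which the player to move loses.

24

Build the W/L table. Terminal = L. A non-terminal position is W if it has a move to some L; otherwise it is L.
Every move lowers a or b (never raises either), so fill the grid row by row in increasing a, and left to right within a row: each cell's successors are then already labelled.
      b=0  b=1  b=2  b=3  b=4  b=5  b=6  b=7
a=0:    L    W    W    L    W    W    L    W
a=1:    W    W    L    W    W    L    W    W
a=2:    W    L    W    W    L    W    W    L
a=3:    L    W    W    L    W    W    L    W
a=4:    W    W    L    W    W    L    W    W
a=5:    W    L    W    W    L    W    W    L
a=6:    L    W    W    L    W    W    L    W
a=7:    W    W    L    W    W    L    W    W
a=8:    W    L    W    W    L    W    W    L
Cells with no legal move (terminal, hence L): (0,0).
The remaining L cells, each justified by listing all of its moves:
(0,3): moves to (0,2)(W), (0,1)(W); every one is W ⇒ L
(0,6): moves to (0,5)(W), (0,4)(W), (0,2)(W); every one is W ⇒ L
(1,2): moves to (0,2)(W), (1,1)(W), (1,0)(W), (0,1)(W); every one is W ⇒ L
(1,5): moves to (0,5)(W), (1,4)(W), (1,3)(W), (1,1)(W), (0,4)(W); every one is W ⇒ L
(2,1): moves to (1,1)(W), (0,1)(W), (2,0)(W), (1,0)(W); every one is W ⇒ L
(2,4): moves to (1,4)(W), (0,4)(W), (2,3)(W), (2,2)(W), (2,0)(W), (1,3)(W); every one is W ⇒ L
(2,7): moves to (1,7)(W), (0,7)(W), (2,6)(W), (2,5)(W), (2,3)(W), (1,6)(W); every one is W ⇒ L
(3,0): moves to (2,0)(W), (1,0)(W); every one is W ⇒ L
(3,3): moves to (2,3)(W), (1,3)(W), (3,2)(W), (3,1)(W), (2,2)(W); every one is W ⇒ L
(3,6): moves to (2,6)(W), (1,6)(W), (3,5)(W), (3,4)(W), (3,2)(W), (2,5)(W); every one is W ⇒ L
(4,2): moves to (3,2)(W), (2,2)(W), (4,1)(W), (4,0)(W), (3,1)(W); every one is W ⇒ L
(4,5): moves to (3,5)(W), (2,5)(W), (4,4)(W), (4,3)(W), (4,1)(W), (3,4)(W); every one is W ⇒ L
(5,1): moves to (4,1)(W), (3,1)(W), (0,1)(W), (5,0)(W), (4,0)(W); every one is W ⇒ L
(5,4): moves to (4,4)(W), (3,4)(W), (0,4)(W), (5,3)(W), (5,2)(W), (5,0)(W), (4,3)(W); every one is W ⇒ L
(5,7): moves to (4,7)(W), (3,7)(W), (0,7)(W), (5,6)(W), (5,5)(W), (5,3)(W), (4,6)(W); every one is W ⇒ L
(6,0): moves to (5,0)(W), (4,0)(W), (1,0)(W); every one is W ⇒ L
(6,3): moves to (5,3)(W), (4,3)(W), (1,3)(W), (6,2)(W), (6,1)(W), (5,2)(W); every one is W ⇒ L
(6,6): moves to (5,6)(W), (4,6)(W), (1,6)(W), (6,5)(W), (6,4)(W), (6,2)(W), (5,5)(W); every one is W ⇒ L
(7,2): moves to (6,2)(W), (5,2)(W), (2,2)(W), (7,1)(W), (7,0)(W), (6,1)(W); every one is W ⇒ L
(7,5): moves to (6,5)(W), (5,5)(W), (2,5)(W), (7,4)(W), (7,3)(W), (7,1)(W), (6,4)(W); every one is W ⇒ L
(8,1): moves to (7,1)(W), (6,1)(W), (3,1)(W), (8,0)(W), (7,0)(W); every one is W ⇒ L
(8,4): moves to (7,4)(W), (6,4)(W), (3,4)(W), (8,3)(W), (8,2)(W), (8,0)(W), (7,3)(W); every one is W ⇒ L
(8,7): moves to (7,7)(W), (6,7)(W), (3,7)(W), (8,6)(W), (8,5)(W), (8,3)(W), (7,6)(W); every one is W ⇒ L
Every other cell has at least one move into one of the L cells above, so it is W.
L cells per row: a=0: 3, a=1: 2, a=2: 3, a=3: 3, a=4: 2, a=5: 3, a=6: 3, a=7: 2, a=8: 3; total 24.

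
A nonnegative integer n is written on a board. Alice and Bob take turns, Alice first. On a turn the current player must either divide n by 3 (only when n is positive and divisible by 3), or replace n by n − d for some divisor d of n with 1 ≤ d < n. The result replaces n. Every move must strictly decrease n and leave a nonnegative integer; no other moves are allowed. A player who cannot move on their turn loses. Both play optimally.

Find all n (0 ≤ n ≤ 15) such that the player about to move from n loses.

0, 1, 4, 7, 9, 11, 13, 15

Work bottom-up. With no move the player to move loses. Otherwise the position is W if at least one move leads to an L position for the opponent, and L if every move leads to a W.
n=0: no move → L
n=1: no move → L
n=2: can move to 1, which is L ⇒ W
n=3: can move to 1, which is L ⇒ W
n=4: moves to 2(W), 3(W); every one is W ⇒ L
n=5: can move to 4, which is L ⇒ W
n=6: can move to 4, which is L ⇒ W
n=7: the only move is to 6(W), a W ⇒ L
n=8: can move to 4, which is L ⇒ W
n=9: moves to 3(W), 6(W), 8(W); every one is W ⇒ L
n=10: can move to 9, which is L ⇒ W
n=11: the only move is to 10(W), a W ⇒ L
n=12: can move to 4, which is L ⇒ W
n=13: the only move is to 12(W), a W ⇒ L
n=14: can move to 7, which is L ⇒ W
n=15: moves to 5(W), 10(W), 12(W), 14(W); every one is W ⇒ L
The losing starting values of n are exactly the entries labelled L in this table (8 of them).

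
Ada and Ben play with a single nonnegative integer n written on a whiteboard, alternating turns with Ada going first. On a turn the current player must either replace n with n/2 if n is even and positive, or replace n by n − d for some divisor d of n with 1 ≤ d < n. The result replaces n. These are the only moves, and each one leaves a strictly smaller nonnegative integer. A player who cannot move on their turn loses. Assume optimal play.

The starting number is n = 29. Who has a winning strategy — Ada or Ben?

Ben wins.

Positions with no move are L. A position that does have a move is losing for the player to move precisely when every available move leads to a winning position for the opponent. Fill in the labels:
n=0: no move → L
n=1: no move → L
n=2: can move to 1, which is L ⇒ W
n=3: the only move is to 2(W), a W ⇒ L
n=4: can move to 3, which is L ⇒ W
n=5: the only move is to 4(W), a W ⇒ L
n=6: can move to 3, which is L ⇒ W
n=7: the only move is to 6(W), a W ⇒ L
n=8: can move to 7, which is L ⇒ W
n=9: moves to 6(W), 8(W); every one is W ⇒ L
n=10: can move to 5, which is L ⇒ W
n=11: the only move is to 10(W), a W ⇒ L
n=12: can move to 9, which is L ⇒ W
n=13: the only move is to 12(W), a W ⇒ L
n=14: can move to 7, which is L ⇒ W
n=15: moves to 10(W), 12(W), 14(W); every one is W ⇒ L
n=16: can move to 15, which is L ⇒ W
n=17: the only move is to 16(W), a W ⇒ L
n=18: can move to 9, which is L ⇒ W
n=19: the only move is to 18(W), a W ⇒ L
n=20: can move to 15, which is L ⇒ W
n=21: moves to 14(W), 18(W), 20(W); every one is W ⇒ L
n=22: can move to 11, which is L ⇒ W
n=23: the only move is to 22(W), a W ⇒ L
n=24: can move to 21, which is L ⇒ W
n=25: moves to 20(W), 24(W); every one is W ⇒ L
n=26: can move to 13, which is L ⇒ W
n=27: moves to 18(W), 24(W), 26(W); every one is W ⇒ L
n=28: can move to 21, which is L ⇒ W
n=29: the only move is to 28(W), a W ⇒ L
The starting position 29 is L: whatever Ada does, the opponent receives a W position.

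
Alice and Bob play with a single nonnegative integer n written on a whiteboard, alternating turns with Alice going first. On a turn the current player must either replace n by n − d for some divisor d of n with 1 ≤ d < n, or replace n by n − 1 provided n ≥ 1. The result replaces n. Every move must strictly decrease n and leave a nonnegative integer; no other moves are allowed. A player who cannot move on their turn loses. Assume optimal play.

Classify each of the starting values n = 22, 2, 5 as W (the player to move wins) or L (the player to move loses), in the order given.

22: W, 2: L, 5: L

Positions with no move are L. A position that does have a move is losing for the player to move precisely when every available move leads to a winning position for the opponent. Fill in the labels:
n=0: no move → L
n=1: W (go to 0, an L position)
n=2: L (sole option 1(W) is W)
n=3: W (go to 2, an L position)
n=4: W (go to 2, an L position)
n=5: L (sole option 4(W) is W)
n=6: W (go to 5, an L position)
n=7: L (sole option 6(W) is W)
n=8: W (go to 7, an L position)
n=9: L (options 6(W), 8(W) are all W)
n=10: W (go to 5, an L position)
n=11: L (sole option 10(W) is W)
n=12: W (go to 9, an L position)
n=13: L (sole option 12(W) is W)
n=14: W (go to 7, an L position)
n=15: L (options 10(W), 12(W), 14(W) are all W)
n=16: W (go to 15, an L position)
n=17: L (sole option 16(W) is W)
n=18: W (go to 9, an L position)
n=19: L (sole option 18(W) is W)
n=20: W (go to 15, an L position)
n=21: L (options 14(W), 18(W), 20(W) are all W)
n=22: W (go to 11, an L position)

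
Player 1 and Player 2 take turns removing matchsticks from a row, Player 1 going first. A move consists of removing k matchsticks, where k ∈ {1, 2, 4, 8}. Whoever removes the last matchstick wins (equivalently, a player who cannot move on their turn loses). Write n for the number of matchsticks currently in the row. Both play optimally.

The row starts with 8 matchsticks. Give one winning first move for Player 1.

Use the standard recursion: the mover loses at a terminal position; elsewhere, the mover wins exactly when some move hands the opponent an L position.
n=0: no move → L
n=1: W (go to 0, an L position)
n=2: W (go to 0, an L position)
n=3: L (options 2(W), 1(W) are all W)
n=4: W (go to 3, an L position)
n=5: W (go to 3, an L position)
n=6: L (options 5(W), 4(W), 2(W) are all W)
n=7: W (go to 6, an L position)
n=8: W (go to 6, an L position)
From 8, the L positions reachable in one move are: 6, 0. Any move reaching one of these is winning.

Remove 2, leaving 6.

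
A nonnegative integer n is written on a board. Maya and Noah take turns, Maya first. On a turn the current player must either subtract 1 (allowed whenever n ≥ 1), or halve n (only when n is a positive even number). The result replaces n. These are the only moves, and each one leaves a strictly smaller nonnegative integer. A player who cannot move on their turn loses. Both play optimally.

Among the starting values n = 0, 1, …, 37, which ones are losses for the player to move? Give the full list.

Positions with no move are L. A position that does have a move is losing for the player to move precisely when every available move leads to a winning position for the opponent. Fill in the labels:
n=0: no move → L
n=1: W (go to 0, an L position)
n=2: L (sole option 1(W) is W)
n=3: W (go to 2, an L position)
n=4: W (go to 2, an L position)
n=5: L (sole option 4(W) is W)
n=6: W (go to 5, an L position)
n=7: L (sole option 6(W) is W)
n=8: W (go to 7, an L position)
n=9: L (sole option 8(W) is W)
n=10: W (go to 5, an L position)
n=11: L (sole option 10(W) is W)
n=12: W (go to 11, an L position)
n=13: L (sole option 12(W) is W)
n=14: W (go to 7, an L position)
n=15: L (sole option 14(W) is W)
n=16: W (go to 15, an L position)
n=17: L (sole option 16(W) is W)
n=18: W (go to 9, an L position)
n=19: L (sole option 18(W) is W)
n=20: W (go to 19, an L position)
n=21: L (sole option 20(W) is W)
n=22: W (go to 11, an L position)
n=23: L (sole option 22(W) is W)
n=24: W (go to 23, an L position)
n=25: L (sole option 24(W) is W)
n=26: W (go to 13, an L position)
n=27: L (sole option 26(W) is W)
n=28: W (go to 27, an L position)
n=29: L (sole option 28(W) is W)
n=30: W (go to 15, an L position)
n=31: L (sole option 30(W) is W)
n=32: W (go to 31, an L position)
n=33: L (sole option 32(W) is W)
n=34: W (go to 17, an L position)
n=35: L (sole option 34(W) is W)
n=36: W (go to 35, an L position)
n=37: L (sole option 36(W) is W)
The losing starting values of n are exactly the entries labelled L in this table (19 of them).

0, 2, 5, 7, 9, 11, 13, 15, 17, 19, 21, 23, 25, 27, 29, 31, 33, 35, 37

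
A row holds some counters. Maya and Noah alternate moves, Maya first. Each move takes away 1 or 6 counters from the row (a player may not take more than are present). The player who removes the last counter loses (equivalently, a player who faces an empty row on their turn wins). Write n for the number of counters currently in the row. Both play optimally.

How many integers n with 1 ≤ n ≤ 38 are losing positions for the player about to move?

Label each position W (a win for the player to move) or L (a loss). A position with no legal move is W; any other position is W exactly when some move reaches an L, and L when every move reaches a W.
n=0: no move; the opponent has just taken the last counter and therefore loses → W
n=1: only reaches 0(W), which is W → L
n=2: reaches L-position 1 → W
n=3: only reaches 2(W), which is W → L
n=4: reaches L-position 3 → W
n=5: only reaches 4(W), which is W → L
n=6: reaches L-position 5 → W
n=7: reaches L-position 1 → W
n=8: only reaches 7(W), 2(W), all W → L
n=9: reaches L-position 8 → W
n=10: only reaches 9(W), 4(W), all W → L
n=11: reaches L-position 10 → W
n=12: only reaches 11(W), 6(W), all W → L
n=13: reaches L-position 12 → W
n=14: reaches L-position 8 → W
n=15: only reaches 14(W), 9(W), all W → L
n=16: reaches L-position 15 → W
n=17: only reaches 16(W), 11(W), all W → L
n=18: reaches L-position 17 → W
n=19: only reaches 18(W), 13(W), all W → L
n=20: reaches L-position 19 → W
n=21: reaches L-position 15 → W
n=22: only reaches 21(W), 16(W), all W → L
n=23: reaches L-position 22 → W
n=24: only reaches 23(W), 18(W), all W → L
n=25: reaches L-position 24 → W
n=26: only reaches 25(W), 20(W), all W → L
n=27: reaches L-position 26 → W
n=28: reaches L-position 22 → W
n=29: only reaches 28(W), 23(W), all W → L
n=30: reaches L-position 29 → W
n=31: only reaches 30(W), 25(W), all W → L
n=32: reaches L-position 31 → W
n=33: only reaches 32(W), 27(W), all W → L
n=34: reaches L-position 33 → W
n=35: reaches L-position 29 → W
n=36: only reaches 35(W), 30(W), all W → L
n=37: reaches L-position 36 → W
n=38: only reaches 37(W), 32(W), all W → L
L entries with 1 ≤ n ≤ 38 (the range starts at n=1): n = 1, 3, 5, 8, 10, 12, 15, 17, 19, 22, 24, 26, 29, 31, 33, 36, 38; that makes 17.

17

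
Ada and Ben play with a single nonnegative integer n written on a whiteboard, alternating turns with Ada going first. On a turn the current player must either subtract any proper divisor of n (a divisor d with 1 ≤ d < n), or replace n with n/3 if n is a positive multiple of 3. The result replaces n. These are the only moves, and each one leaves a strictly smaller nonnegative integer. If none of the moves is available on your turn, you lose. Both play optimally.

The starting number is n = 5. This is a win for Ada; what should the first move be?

Move to 4.

Use the standard recursion: the mover loses at a terminal position; elsewhere, the mover wins exactly when some move hands the opponent an L position.
n=0: no move → L
n=1: no move → L
n=2: can move to 1, which is L ⇒ W
n=3: can move to 1, which is L ⇒ W
n=4: moves to 2(W), 3(W); every one is W ⇒ L
n=5: can move to 4, which is L ⇒ W
From 5, the L positions reachable in one move are: 4.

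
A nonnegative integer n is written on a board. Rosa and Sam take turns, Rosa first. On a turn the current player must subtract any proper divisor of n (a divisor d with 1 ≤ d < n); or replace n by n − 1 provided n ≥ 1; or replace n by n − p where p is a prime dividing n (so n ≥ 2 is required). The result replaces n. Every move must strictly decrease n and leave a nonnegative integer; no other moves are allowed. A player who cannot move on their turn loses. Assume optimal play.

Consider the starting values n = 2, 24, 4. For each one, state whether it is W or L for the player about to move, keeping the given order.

2: W, 24: W, 4: L

Use the standard recursion: the mover loses at a terminal position; elsewhere, the mover wins exactly when some move hands the opponent an L position.
n=0: no move → L
n=1: reaches L-position 0 → W
n=2: reaches L-position 0 → W
n=3: reaches L-position 0 → W
n=4: only reaches 2(W), 3(W), all W → L
n=5: reaches L-position 0 → W
n=6: reaches L-position 4 → W
n=7: reaches L-position 0 → W
n=8: reaches L-position 4 → W
n=9: only reaches 6(W), 8(W), all W → L
n=10: reaches L-position 9 → W
n=11: reaches L-position 0 → W
n=12: reaches L-position 9 → W
n=13: reaches L-position 0 → W
n=14: only reaches 7(W), 12(W), 13(W), all W → L
n=15: reaches L-position 14 → W
n=16: reaches L-position 14 → W
n=17: reaches L-position 0 → W
n=18: reaches L-position 9 → W
n=19: reaches L-position 0 → W
n=20: only reaches 10(W), 15(W), 16(W), 18(W), 19(W), all W → L
n=21: reaches L-position 14 → W
n=22: reaches L-position 20 → W
n=23: reaches L-position 0 → W
n=24: reaches L-position 20 → W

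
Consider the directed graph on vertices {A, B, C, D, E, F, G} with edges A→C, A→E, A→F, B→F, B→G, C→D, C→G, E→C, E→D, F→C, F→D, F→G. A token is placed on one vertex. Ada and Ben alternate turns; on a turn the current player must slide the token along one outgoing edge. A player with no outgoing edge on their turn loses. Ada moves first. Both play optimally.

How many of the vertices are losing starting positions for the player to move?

Positions with no move are L. A position that does have a move is losing for the player to move precisely when every available move leads to a winning position for the opponent. Fill in the labels:
Every edge goes from a vertex to one that appears earlier in the order G, D, C, F, E, B, A, so processing vertices in that order labels each vertex after all of its successors.
G: no outgoing edge → L
D: no outgoing edge → L
C: can move to D, which is L ⇒ W
F: can move to D, which is L ⇒ W
E: can move to D, which is L ⇒ W
B: can move to G, which is L ⇒ W
A: moves to E(W), F(W), C(W); every one is W ⇒ L
The L vertices are A, D, G; that is 3 in all.

3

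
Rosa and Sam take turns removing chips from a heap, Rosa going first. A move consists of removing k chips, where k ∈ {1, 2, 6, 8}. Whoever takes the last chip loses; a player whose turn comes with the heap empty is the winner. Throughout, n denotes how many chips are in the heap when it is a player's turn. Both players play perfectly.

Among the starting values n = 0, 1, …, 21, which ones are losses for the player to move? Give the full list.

1, 4, 8, 11, 15, 18

Compute win/loss labels from the base case upward. A position with no move is W. Any other position is W if it can reach an L in one move, else L.
n=0: no move; the opponent has just taken the last chip and therefore loses → W
n=1: the only move is to 0(W), a W ⇒ L
n=2: can move to 1, which is L ⇒ W
n=3: can move to 1, which is L ⇒ W
n=4: moves to 3(W), 2(W); every one is W ⇒ L
n=5: can move to 4, which is L ⇒ W
n=6: can move to 4, which is L ⇒ W
n=7: can move to 1, which is L ⇒ W
n=8: moves to 7(W), 6(W), 2(W), 0(W); every one is W ⇒ L
n=9: can move to 8, which is L ⇒ W
n=10: can move to 8, which is L ⇒ W
n=11: moves to 10(W), 9(W), 5(W), 3(W); every one is W ⇒ L
n=12: can move to 11, which is L ⇒ W
n=13: can move to 11, which is L ⇒ W
n=14: can move to 8, which is L ⇒ W
n=15: moves to 14(W), 13(W), 9(W), 7(W); every one is W ⇒ L
n=16: can move to 15, which is L ⇒ W
n=17: can move to 15, which is L ⇒ W
n=18: moves to 17(W), 16(W), 12(W), 10(W); every one is W ⇒ L
n=19: can move to 18, which is L ⇒ W
n=20: can move to 18, which is L ⇒ W
n=21: can move to 15, which is L ⇒ W
Reading off the rows marked L gives the requested list; there are 6 such values of n.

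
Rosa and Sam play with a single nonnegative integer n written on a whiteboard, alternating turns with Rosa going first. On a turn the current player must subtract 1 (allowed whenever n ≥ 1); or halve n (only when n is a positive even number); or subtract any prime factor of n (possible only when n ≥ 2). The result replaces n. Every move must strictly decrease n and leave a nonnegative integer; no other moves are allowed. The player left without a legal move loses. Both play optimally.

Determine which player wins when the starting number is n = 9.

Sam wins.

Build the W/L table. Terminal = L. A non-terminal position is W if it has a move to some L; otherwise it is L.
n=0: no move → L
n=1: →0(L), so W
n=2: →0(L), so W
n=3: →0(L), so W
n=4: →2(W), 3(W) — all W, so L
n=5: →0(L), so W
n=6: →4(L), so W
n=7: →0(L), so W
n=8: →4(L), so W
n=9: →6(W), 8(W) — all W, so L
Every move from 9 reaches a W position, so the mover loses.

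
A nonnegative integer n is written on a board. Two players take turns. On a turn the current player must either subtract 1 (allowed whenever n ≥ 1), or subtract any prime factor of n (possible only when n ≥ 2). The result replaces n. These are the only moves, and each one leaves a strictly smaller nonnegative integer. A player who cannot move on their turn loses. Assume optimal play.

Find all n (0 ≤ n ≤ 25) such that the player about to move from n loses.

0, 4, 8, 12, 16, 20, 24

Work bottom-up. With no move the player to move loses. Otherwise the position is W if at least one move leads to an L position for the opponent, and L if every move leads to a W.
n=0: no move → L
n=1: W (go to 0, an L position)
n=2: W (go to 0, an L position)
n=3: W (go to 0, an L position)
n=4: L (options 2(W), 3(W) are all W)
n=5: W (go to 0, an L position)
n=6: W (go to 4, an L position)
n=7: W (go to 0, an L position)
n=8: L (options 6(W), 7(W) are all W)
n=9: W (go to 8, an L position)
n=10: W (go to 8, an L position)
n=11: W (go to 0, an L position)
n=12: L (options 9(W), 10(W), 11(W) are all W)
n=13: W (go to 0, an L position)
n=14: W (go to 12, an L position)
n=15: W (go to 12, an L position)
n=16: L (options 14(W), 15(W) are all W)
n=17: W (go to 0, an L position)
n=18: W (go to 16, an L position)
n=19: W (go to 0, an L position)
n=20: L (options 15(W), 18(W), 19(W) are all W)
n=21: W (go to 20, an L position)
n=22: W (go to 20, an L position)
n=23: W (go to 0, an L position)
n=24: L (options 21(W), 22(W), 23(W) are all W)
n=25: W (go to 20, an L position)
Reading off the rows marked L gives the requested list; there are 7 such values of n.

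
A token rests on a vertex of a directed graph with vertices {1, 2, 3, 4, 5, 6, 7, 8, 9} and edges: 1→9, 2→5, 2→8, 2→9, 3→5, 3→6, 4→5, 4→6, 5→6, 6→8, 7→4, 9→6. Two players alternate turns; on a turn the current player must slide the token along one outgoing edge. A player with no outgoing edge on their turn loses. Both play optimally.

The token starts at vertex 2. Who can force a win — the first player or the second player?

The first player wins.

Build the W/L table. Terminal = L. A non-terminal position is W if it has a move to some L; otherwise it is L.
Every edge goes from a vertex to one that appears earlier in the order 8, 6, 9, 5, 4, 7, 1, 2, 3, so processing vertices in that order labels each vertex after all of its successors.
8: no outgoing edge → L
6: →8(L), so W
9: →6(W) only, which is W, so L
5: →6(W) only, which is W, so L
4: →5(L), so W
7: →4(W) only, which is W, so L
1: →9(L), so W
2: →5(L), so W
3: →5(L), so W
From 2 the player to move can move to 5, reaching an L position.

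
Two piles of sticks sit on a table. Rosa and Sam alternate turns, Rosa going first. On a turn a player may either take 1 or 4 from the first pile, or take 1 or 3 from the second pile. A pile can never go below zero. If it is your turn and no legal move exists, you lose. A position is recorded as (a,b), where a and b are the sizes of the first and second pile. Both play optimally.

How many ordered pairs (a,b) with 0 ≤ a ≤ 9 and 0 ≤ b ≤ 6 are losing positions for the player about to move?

28

Compute win/loss labels from the base case upward. A position with no move is L. Any other position is W if it can reach an L in one move, else L.
Every move lowers a or b (never raises either), so fill the grid row by row in increasing a, and left to right within a row: each cell's successors are then already labelled.
      b=0  b=1  b=2  b=3  b=4  b=5  b=6
a=0:    L    W    L    W    L    W    L
a=1:    W    L    W    L    W    L    W
a=2:    L    W    L    W    L    W    L
a=3:    W    L    W    L    W    L    W
a=4:    W    W    W    W    W    W    W
a=5:    L    W    L    W    L    W    L
a=6:    W    L    W    L    W    L    W
a=7:    L    W    L    W    L    W    L
a=8:    W    L    W    L    W    L    W
a=9:    W    W    W    W    W    W    W
Cells with no legal move (terminal, hence L): (0,0).
The remaining L cells, each justified by listing all of its moves:
(0,2): L (sole option (0,1)(W) is W)
(0,4): L (options (0,3)(W), (0,1)(W) are all W)
(0,6): L (options (0,5)(W), (0,3)(W) are all W)
(1,1): L (options (0,1)(W), (1,0)(W) are all W)
(1,3): L (options (0,3)(W), (1,2)(W), (1,0)(W) are all W)
(1,5): L (options (0,5)(W), (1,4)(W), (1,2)(W) are all W)
(2,0): L (sole option (1,0)(W) is W)
(2,2): L (options (1,2)(W), (2,1)(W) are all W)
(2,4): L (options (1,4)(W), (2,3)(W), (2,1)(W) are all W)
(2,6): L (options (1,6)(W), (2,5)(W), (2,3)(W) are all W)
(3,1): L (options (2,1)(W), (3,0)(W) are all W)
(3,3): L (options (2,3)(W), (3,2)(W), (3,0)(W) are all W)
(3,5): L (options (2,5)(W), (3,4)(W), (3,2)(W) are all W)
(5,0): L (options (4,0)(W), (1,0)(W) are all W)
(5,2): L (options (4,2)(W), (1,2)(W), (5,1)(W) are all W)
(5,4): L (options (4,4)(W), (1,4)(W), (5,3)(W), (5,1)(W) are all W)
(5,6): L (options (4,6)(W), (1,6)(W), (5,5)(W), (5,3)(W) are all W)
(6,1): L (options (5,1)(W), (2,1)(W), (6,0)(W) are all W)
(6,3): L (options (5,3)(W), (2,3)(W), (6,2)(W), (6,0)(W) are all W)
(6,5): L (options (5,5)(W), (2,5)(W), (6,4)(W), (6,2)(W) are all W)
(7,0): L (options (6,0)(W), (3,0)(W) are all W)
(7,2): L (options (6,2)(W), (3,2)(W), (7,1)(W) are all W)
(7,4): L (options (6,4)(W), (3,4)(W), (7,3)(W), (7,1)(W) are all W)
(7,6): L (options (6,6)(W), (3,6)(W), (7,5)(W), (7,3)(W) are all W)
(8,1): L (options (7,1)(W), (4,1)(W), (8,0)(W) are all W)
(8,3): L (options (7,3)(W), (4,3)(W), (8,2)(W), (8,0)(W) are all W)
(8,5): L (options (7,5)(W), (4,5)(W), (8,4)(W), (8,2)(W) are all W)
Every other cell has at least one move into one of the L cells above, so it is W.
L cells per row: a=0: 4, a=1: 3, a=2: 4, a=3: 3, a=4: 0, a=5: 4, a=6: 3, a=7: 4, a=8: 3, a=9: 0; total 28.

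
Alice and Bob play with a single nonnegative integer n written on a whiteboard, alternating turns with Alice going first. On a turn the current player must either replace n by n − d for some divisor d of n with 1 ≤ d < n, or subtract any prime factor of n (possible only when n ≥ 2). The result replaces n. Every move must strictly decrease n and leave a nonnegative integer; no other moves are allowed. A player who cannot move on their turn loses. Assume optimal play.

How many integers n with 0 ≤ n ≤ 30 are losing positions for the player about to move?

Work bottom-up. With no move the player to move loses. Otherwise the position is W if at least one move leads to an L position for the opponent, and L if every move leads to a W.
n=0: no move → L
n=1: no move → L
n=2: W (go to 0, an L position)
n=3: W (go to 0, an L position)
n=4: L (options 2(W), 3(W) are all W)
n=5: W (go to 0, an L position)
n=6: W (go to 4, an L position)
n=7: W (go to 0, an L position)
n=8: W (go to 4, an L position)
n=9: L (options 6(W), 8(W) are all W)
n=10: W (go to 9, an L position)
n=11: W (go to 0, an L position)
n=12: W (go to 9, an L position)
n=13: W (go to 0, an L position)
n=14: L (options 7(W), 12(W), 13(W) are all W)
n=15: W (go to 14, an L position)
n=16: W (go to 14, an L position)
n=17: W (go to 0, an L position)
n=18: W (go to 9, an L position)
n=19: W (go to 0, an L position)
n=20: L (options 10(W), 15(W), 16(W), 18(W), 19(W) are all W)
n=21: W (go to 14, an L position)
n=22: W (go to 20, an L position)
n=23: W (go to 0, an L position)
n=24: W (go to 20, an L position)
n=25: W (go to 20, an L position)
n=26: L (options 13(W), 24(W), 25(W) are all W)
n=27: W (go to 26, an L position)
n=28: W (go to 14, an L position)
n=29: W (go to 0, an L position)
n=30: W (go to 20, an L position)
L entries with 0 ≤ n ≤ 30: n = 0, 1, 4, 9, 14, 20, 26; that makes 7.

7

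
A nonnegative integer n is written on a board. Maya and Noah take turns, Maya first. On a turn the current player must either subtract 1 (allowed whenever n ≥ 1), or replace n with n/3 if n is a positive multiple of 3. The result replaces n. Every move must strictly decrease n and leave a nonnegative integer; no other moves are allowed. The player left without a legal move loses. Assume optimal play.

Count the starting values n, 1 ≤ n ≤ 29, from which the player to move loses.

13

Compute win/loss labels from the base case upward. A position with no move is L. Any other position is W if it can reach an L in one move, else L.
n=0: no move → L
n=1: reaches L-position 0 → W
n=2: only reaches 1(W), which is W → L
n=3: reaches L-position 2 → W
n=4: only reaches 3(W), which is W → L
n=5: reaches L-position 4 → W
n=6: reaches L-position 2 → W
n=7: only reaches 6(W), which is W → L
n=8: reaches L-position 7 → W
n=9: only reaches 3(W), 8(W), all W → L
n=10: reaches L-position 9 → W
n=11: only reaches 10(W), which is W → L
n=12: reaches L-position 4 → W
n=13: only reaches 12(W), which is W → L
n=14: reaches L-position 13 → W
n=15: only reaches 5(W), 14(W), all W → L
n=16: reaches L-position 15 → W
n=17: only reaches 16(W), which is W → L
n=18: reaches L-position 17 → W
n=19: only reaches 18(W), which is W → L
n=20: reaches L-position 19 → W
n=21: reaches L-position 7 → W
n=22: only reaches 21(W), which is W → L
n=23: reaches L-position 22 → W
n=24: only reaches 8(W), 23(W), all W → L
n=25: reaches L-position 24 → W
n=26: only reaches 25(W), which is W → L
n=27: reaches L-position 9 → W
n=28: only reaches 27(W), which is W → L
n=29: reaches L-position 28 → W
L entries with 1 ≤ n ≤ 29 (n=0 is outside the asked range and is not counted): n = 2, 4, 7, 9, 11, 13, 15, 17, 19, 22, 24, 26, 28; that makes 13.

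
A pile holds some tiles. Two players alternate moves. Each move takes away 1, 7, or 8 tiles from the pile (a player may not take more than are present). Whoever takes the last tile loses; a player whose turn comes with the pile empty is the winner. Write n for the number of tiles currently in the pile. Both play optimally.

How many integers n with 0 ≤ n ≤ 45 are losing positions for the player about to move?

Work bottom-up. With no move the player to move wins. Otherwise the position is W if at least one move leads to an L position for the opponent, and L if every move leads to a W.
n=0: no move; the opponent has just taken the last tile and therefore loses → W
n=1: L (sole option 0(W) is W)
n=2: W (go to 1, an L position)
n=3: L (sole option 2(W) is W)
n=4: W (go to 3, an L position)
n=5: L (sole option 4(W) is W)
n=6: W (go to 5, an L position)
n=7: L (options 6(W), 0(W) are all W)
n=8: W (go to 7, an L position)
n=9: W (go to 1, an L position)
n=10: W (go to 3, an L position)
n=11: W (go to 3, an L position)
n=12: W (go to 5, an L position)
n=13: W (go to 5, an L position)
n=14: W (go to 7, an L position)
n=15: W (go to 7, an L position)
n=16: L (options 15(W), 9(W), 8(W) are all W)
n=17: W (go to 16, an L position)
n=18: L (options 17(W), 11(W), 10(W) are all W)
n=19: W (go to 18, an L position)
n=20: L (options 19(W), 13(W), 12(W) are all W)
n=21: W (go to 20, an L position)
n=22: L (options 21(W), 15(W), 14(W) are all W)
n=23: W (go to 22, an L position)
n=24: W (go to 16, an L position)
n=25: W (go to 18, an L position)
n=26: W (go to 18, an L position)
n=27: W (go to 20, an L position)
n=28: W (go to 20, an L position)
n=29: W (go to 22, an L position)
n=30: W (go to 22, an L position)
n=31: L (options 30(W), 24(W), 23(W) are all W)
n=32: W (go to 31, an L position)
n=33: L (options 32(W), 26(W), 25(W) are all W)
n=34: W (go to 33, an L position)
n=35: L (options 34(W), 28(W), 27(W) are all W)
n=36: W (go to 35, an L position)
n=37: L (options 36(W), 30(W), 29(W) are all W)
n=38: W (go to 37, an L position)
n=39: W (go to 31, an L position)
n=40: W (go to 33, an L position)
n=41: W (go to 33, an L position)
n=42: W (go to 35, an L position)
n=43: W (go to 35, an L position)
n=44: W (go to 37, an L position)
n=45: W (go to 37, an L position)
L entries with 0 ≤ n ≤ 45: n = 1, 3, 5, 7, 16, 18, 20, 22, 31, 33, 35, 37; that makes 12.

12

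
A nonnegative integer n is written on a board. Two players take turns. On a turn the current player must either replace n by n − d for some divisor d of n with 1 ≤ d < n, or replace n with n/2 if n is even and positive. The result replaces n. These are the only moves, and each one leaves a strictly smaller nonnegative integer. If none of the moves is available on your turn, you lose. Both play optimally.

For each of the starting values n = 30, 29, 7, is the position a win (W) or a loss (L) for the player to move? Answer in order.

Classify positions by backward induction: terminal positions (no move available) are L. From any other position, the mover wins iff some move reaches an L.
n=0: no move → L
n=1: no move → L
n=2: W (go to 1, an L position)
n=3: L (sole option 2(W) is W)
n=4: W (go to 3, an L position)
n=5: L (sole option 4(W) is W)
n=6: W (go to 3, an L position)
n=7: L (sole option 6(W) is W)
n=8: W (go to 7, an L position)
n=9: L (options 6(W), 8(W) are all W)
n=10: W (go to 5, an L position)
n=11: L (sole option 10(W) is W)
n=12: W (go to 9, an L position)
n=13: L (sole option 12(W) is W)
n=14: W (go to 7, an L position)
n=15: L (options 10(W), 12(W), 14(W) are all W)
n=16: W (go to 15, an L position)
n=17: L (sole option 16(W) is W)
n=18: W (go to 9, an L position)
n=19: L (sole option 18(W) is W)
n=20: W (go to 15, an L position)
n=21: L (options 14(W), 18(W), 20(W) are all W)
n=22: W (go to 11, an L position)
n=23: L (sole option 22(W) is W)
n=24: W (go to 21, an L position)
n=25: L (options 20(W), 24(W) are all W)
n=26: W (go to 13, an L position)
n=27: L (options 18(W), 24(W), 26(W) are all W)
n=28: W (go to 21, an L position)
n=29: L (sole option 28(W) is W)
n=30: W (go to 15, an L position)

30: W, 29: L, 7: L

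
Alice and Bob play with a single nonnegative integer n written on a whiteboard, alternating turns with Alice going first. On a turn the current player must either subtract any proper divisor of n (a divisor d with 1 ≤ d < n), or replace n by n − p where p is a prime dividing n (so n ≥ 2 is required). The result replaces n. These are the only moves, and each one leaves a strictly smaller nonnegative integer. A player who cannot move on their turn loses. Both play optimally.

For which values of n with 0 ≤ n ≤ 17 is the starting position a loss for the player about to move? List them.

Use the standard recursion: the mover loses at a terminal position; elsewhere, the mover wins exactly when some move hands the opponent an L position.
n=0: no move → L
n=1: no move → L
n=2: reaches L-position 0 → W
n=3: reaches L-position 0 → W
n=4: only reaches 2(W), 3(W), all W → L
n=5: reaches L-position 0 → W
n=6: reaches L-position 4 → W
n=7: reaches L-position 0 → W
n=8: reaches L-position 4 → W
n=9: only reaches 6(W), 8(W), all W → L
n=10: reaches L-position 9 → W
n=11: reaches L-position 0 → W
n=12: reaches L-position 9 → W
n=13: reaches L-position 0 → W
n=14: only reaches 7(W), 12(W), 13(W), all W → L
n=15: reaches L-position 14 → W
n=16: reaches L-position 14 → W
n=17: reaches L-position 0 → W
Reading off the rows marked L gives the requested list; there are 5 such values of n.

0, 1, 4, 9, 14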